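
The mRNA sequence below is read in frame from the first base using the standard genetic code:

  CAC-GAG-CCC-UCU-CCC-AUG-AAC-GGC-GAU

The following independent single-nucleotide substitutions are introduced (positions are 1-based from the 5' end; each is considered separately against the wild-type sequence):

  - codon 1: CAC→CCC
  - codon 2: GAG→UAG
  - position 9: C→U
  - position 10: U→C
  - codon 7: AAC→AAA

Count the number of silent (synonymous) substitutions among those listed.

1

Codon 1: CAC (His) → CCC (Pro) — missense.
Codon 2: GAG (Glu) → UAG (Stop) — nonsense.
Codon 3: CCC (Pro) → CCU (Pro) — synonymous.
Codon 4: UCU (Ser) → CCU (Pro) — missense.
Codon 7: AAC (Asn) → AAA (Lys) — missense.
Synonymous: 1 of 5.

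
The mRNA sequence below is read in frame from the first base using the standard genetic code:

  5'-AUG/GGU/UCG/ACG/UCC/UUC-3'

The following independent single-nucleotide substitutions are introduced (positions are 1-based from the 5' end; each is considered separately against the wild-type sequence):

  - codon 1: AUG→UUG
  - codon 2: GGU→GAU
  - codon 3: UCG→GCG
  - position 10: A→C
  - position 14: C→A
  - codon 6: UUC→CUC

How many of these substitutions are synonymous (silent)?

Codon 1: AUG (Met) → UUG (Leu) — missense.
Codon 2: GGU (Gly) → GAU (Asp) — missense.
Codon 3: UCG (Ser) → GCG (Ala) — missense.
Codon 4: ACG (Thr) → CCG (Pro) — missense.
Codon 5: UCC (Ser) → UAC (Tyr) — missense.
Codon 6: UUC (Phe) → CUC (Leu) — missense.
Synonymous: 0 of 6.

0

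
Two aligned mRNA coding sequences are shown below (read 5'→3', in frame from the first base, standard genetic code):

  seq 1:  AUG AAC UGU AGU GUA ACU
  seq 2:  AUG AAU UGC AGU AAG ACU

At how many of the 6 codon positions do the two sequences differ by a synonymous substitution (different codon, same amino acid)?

2

Codon 1: AUG Met / AUG Met — identical.
Codon 2: AAC Asn / AAU Asn — synonymous.
Codon 3: UGU Cys / UGC Cys — synonymous.
Codon 4: AGU Ser / AGU Ser — identical.
Codon 5: GUA Val / AAG Lys — nonsynonymous.
Codon 6: ACU Thr / ACU Thr — identical.
Synonymous differences: 2.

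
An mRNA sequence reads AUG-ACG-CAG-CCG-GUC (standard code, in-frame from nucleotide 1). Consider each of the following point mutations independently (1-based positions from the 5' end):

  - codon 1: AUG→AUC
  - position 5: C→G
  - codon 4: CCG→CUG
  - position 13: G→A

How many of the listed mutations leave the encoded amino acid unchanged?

0

Codon 1: AUG (Met) → AUC (Ile) — missense.
Codon 2: ACG (Thr) → AGG (Arg) — missense.
Codon 4: CCG (Pro) → CUG (Leu) — missense.
Codon 5: GUC (Val) → AUC (Ile) — missense.
Synonymous: 0 of 4.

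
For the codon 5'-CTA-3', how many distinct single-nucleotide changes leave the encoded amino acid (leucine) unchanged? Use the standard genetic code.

4

Position 1: TTA → 1 synonymous.
Position 2: none → 0 synonymous.
Position 3: CTT, CTC, CTG → 3 synonymous.
Total: 1 + 0 + 3 = 4.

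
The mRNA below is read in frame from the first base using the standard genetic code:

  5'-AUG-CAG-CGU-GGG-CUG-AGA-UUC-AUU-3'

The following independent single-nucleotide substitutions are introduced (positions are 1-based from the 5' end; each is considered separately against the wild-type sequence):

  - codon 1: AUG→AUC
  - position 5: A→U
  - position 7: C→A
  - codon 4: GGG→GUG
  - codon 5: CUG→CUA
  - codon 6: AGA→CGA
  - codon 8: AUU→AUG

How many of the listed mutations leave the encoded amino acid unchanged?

2

Codon 1: AUG (Met) → AUC (Ile) — missense.
Codon 2: CAG (Gln) → CUG (Leu) — missense.
Codon 3: CGU (Arg) → AGU (Ser) — missense.
Codon 4: GGG (Gly) → GUG (Val) — missense.
Codon 5: CUG (Leu) → CUA (Leu) — synonymous.
Codon 6: AGA (Arg) → CGA (Arg) — synonymous.
Codon 8: AUU (Ile) → AUG (Met) — missense.
Synonymous: 2 of 7.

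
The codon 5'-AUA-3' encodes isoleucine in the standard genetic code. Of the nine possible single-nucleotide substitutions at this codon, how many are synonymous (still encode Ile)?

Position 1: none → 0 synonymous.
Position 2: none → 0 synonymous.
Position 3: AUU, AUC → 2 synonymous.
Total: 0 + 0 + 2 = 2.

2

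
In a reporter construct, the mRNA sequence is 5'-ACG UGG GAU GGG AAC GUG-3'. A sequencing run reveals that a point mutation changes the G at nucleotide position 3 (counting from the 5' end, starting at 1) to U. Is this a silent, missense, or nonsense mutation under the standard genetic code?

silent

Position 3 falls in codon 1: ACG → Thr.
After the substitution the codon is ACU → Thr.
Both encode Thr, so the change is synonymous.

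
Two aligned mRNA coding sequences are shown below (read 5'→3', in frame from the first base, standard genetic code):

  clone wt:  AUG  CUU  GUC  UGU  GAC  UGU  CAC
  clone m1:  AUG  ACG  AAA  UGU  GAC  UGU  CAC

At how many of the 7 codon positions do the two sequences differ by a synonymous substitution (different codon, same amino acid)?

0

Codon 1: AUG Met / AUG Met — identical.
Codon 2: CUU Leu / ACG Thr — nonsynonymous.
Codon 3: GUC Val / AAA Lys — nonsynonymous.
Codon 4: UGU Cys / UGU Cys — identical.
Codon 5: GAC Asp / GAC Asp — identical.
Codon 6: UGU Cys / UGU Cys — identical.
Codon 7: CAC His / CAC His — identical.
Synonymous differences: 0.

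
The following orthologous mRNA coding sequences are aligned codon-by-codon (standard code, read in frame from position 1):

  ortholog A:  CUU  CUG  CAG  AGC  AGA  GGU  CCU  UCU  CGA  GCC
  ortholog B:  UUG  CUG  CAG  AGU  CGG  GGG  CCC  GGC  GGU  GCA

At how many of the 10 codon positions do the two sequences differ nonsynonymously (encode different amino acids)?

Codon 1: CUU Leu / UUG Leu — synonymous.
Codon 2: CUG Leu / CUG Leu — identical.
Codon 3: CAG Gln / CAG Gln — identical.
Codon 4: AGC Ser / AGU Ser — synonymous.
Codon 5: AGA Arg / CGG Arg — synonymous.
Codon 6: GGU Gly / GGG Gly — synonymous.
Codon 7: CCU Pro / CCC Pro — synonymous.
Codon 8: UCU Ser / GGC Gly — nonsynonymous.
Codon 9: CGA Arg / GGU Gly — nonsynonymous.
Codon 10: GCC Ala / GCA Ala — synonymous.
Nonsynonymous differences: 2.

2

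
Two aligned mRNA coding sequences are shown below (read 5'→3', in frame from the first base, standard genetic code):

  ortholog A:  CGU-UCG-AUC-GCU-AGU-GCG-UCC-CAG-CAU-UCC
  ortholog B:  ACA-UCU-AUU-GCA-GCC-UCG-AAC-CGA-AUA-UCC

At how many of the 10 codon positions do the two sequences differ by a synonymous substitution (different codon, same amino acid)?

Codon 1: CGU Arg / ACA Thr — nonsynonymous.
Codon 2: UCG Ser / UCU Ser — synonymous.
Codon 3: AUC Ile / AUU Ile — synonymous.
Codon 4: GCU Ala / GCA Ala — synonymous.
Codon 5: AGU Ser / GCC Ala — nonsynonymous.
Codon 6: GCG Ala / UCG Ser — nonsynonymous.
Codon 7: UCC Ser / AAC Asn — nonsynonymous.
Codon 8: CAG Gln / CGA Arg — nonsynonymous.
Codon 9: CAU His / AUA Ile — nonsynonymous.
Codon 10: UCC Ser / UCC Ser — identical.
Synonymous differences: 3.

3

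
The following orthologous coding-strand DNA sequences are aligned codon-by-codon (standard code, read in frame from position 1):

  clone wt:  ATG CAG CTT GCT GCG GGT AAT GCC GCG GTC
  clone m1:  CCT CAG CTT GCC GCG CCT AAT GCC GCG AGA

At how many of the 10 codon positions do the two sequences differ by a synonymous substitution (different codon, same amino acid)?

1

Codon 1: ATG Met / CCT Pro — nonsynonymous.
Codon 2: CAG Gln / CAG Gln — identical.
Codon 3: CTT Leu / CTT Leu — identical.
Codon 4: GCT Ala / GCC Ala — synonymous.
Codon 5: GCG Ala / GCG Ala — identical.
Codon 6: GGT Gly / CCT Pro — nonsynonymous.
Codon 7: AAT Asn / AAT Asn — identical.
Codon 8: GCC Ala / GCC Ala — identical.
Codon 9: GCG Ala / GCG Ala — identical.
Codon 10: GTC Val / AGA Arg — nonsynonymous.
Synonymous differences: 1.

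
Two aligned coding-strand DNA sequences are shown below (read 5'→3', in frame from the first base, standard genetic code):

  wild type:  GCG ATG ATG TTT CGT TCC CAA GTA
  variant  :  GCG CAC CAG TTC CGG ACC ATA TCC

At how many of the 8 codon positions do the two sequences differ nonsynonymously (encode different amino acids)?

5

Codon 1: GCG Ala / GCG Ala — identical.
Codon 2: ATG Met / CAC His — nonsynonymous.
Codon 3: ATG Met / CAG Gln — nonsynonymous.
Codon 4: TTT Phe / TTC Phe — synonymous.
Codon 5: CGT Arg / CGG Arg — synonymous.
Codon 6: TCC Ser / ACC Thr — nonsynonymous.
Codon 7: CAA Gln / ATA Ile — nonsynonymous.
Codon 8: GTA Val / TCC Ser — nonsynonymous.
Nonsynonymous differences: 5.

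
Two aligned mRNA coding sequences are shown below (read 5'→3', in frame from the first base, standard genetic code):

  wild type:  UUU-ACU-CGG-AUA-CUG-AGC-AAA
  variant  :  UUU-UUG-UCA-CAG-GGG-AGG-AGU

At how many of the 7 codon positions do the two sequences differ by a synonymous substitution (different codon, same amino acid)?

0

Codon 1: UUU Phe / UUU Phe — identical.
Codon 2: ACU Thr / UUG Leu — nonsynonymous.
Codon 3: CGG Arg / UCA Ser — nonsynonymous.
Codon 4: AUA Ile / CAG Gln — nonsynonymous.
Codon 5: CUG Leu / GGG Gly — nonsynonymous.
Codon 6: AGC Ser / AGG Arg — nonsynonymous.
Codon 7: AAA Lys / AGU Ser — nonsynonymous.
Synonymous differences: 0.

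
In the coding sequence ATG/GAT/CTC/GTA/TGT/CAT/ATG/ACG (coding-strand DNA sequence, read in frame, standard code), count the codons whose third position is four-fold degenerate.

3

Codon 1 ATG (Met): third position 1-fold.
Codon 2 GAT (Asp): third position 2-fold.
Codon 3 CTC (Leu): third position 4-fold.
Codon 4 GTA (Val): third position 4-fold.
Codon 5 TGT (Cys): third position 2-fold.
Codon 6 CAT (His): third position 2-fold.
Codon 7 ATG (Met): third position 1-fold.
Codon 8 ACG (Thr): third position 4-fold.
Four-fold degenerate third positions: 3.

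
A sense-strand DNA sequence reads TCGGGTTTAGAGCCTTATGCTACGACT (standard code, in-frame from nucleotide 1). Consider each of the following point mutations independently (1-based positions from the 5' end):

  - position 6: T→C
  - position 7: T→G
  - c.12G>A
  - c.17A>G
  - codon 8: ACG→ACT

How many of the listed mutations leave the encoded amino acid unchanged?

Codon 2: GGT (Gly) → GGC (Gly) — synonymous.
Codon 3: TTA (Leu) → GTA (Val) — missense.
Codon 4: GAG (Glu) → GAA (Glu) — synonymous.
Codon 6: TAT (Tyr) → TGT (Cys) — missense.
Codon 8: ACG (Thr) → ACT (Thr) — synonymous.
Synonymous: 3 of 5.

3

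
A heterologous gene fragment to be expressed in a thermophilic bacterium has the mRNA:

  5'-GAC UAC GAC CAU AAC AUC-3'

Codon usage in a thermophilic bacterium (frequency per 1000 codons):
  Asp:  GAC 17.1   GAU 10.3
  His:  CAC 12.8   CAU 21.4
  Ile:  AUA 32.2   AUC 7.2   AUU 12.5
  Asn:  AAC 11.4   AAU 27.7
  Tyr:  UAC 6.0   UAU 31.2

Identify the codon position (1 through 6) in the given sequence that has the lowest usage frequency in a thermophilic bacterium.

Codon 1 GAC (Asp): 17.1 per 1000.
Codon 2 UAC (Tyr): 6.0 per 1000.
Codon 3 GAC (Asp): 17.1 per 1000.
Codon 4 CAU (His): 21.4 per 1000.
Codon 5 AAC (Asn): 11.4 per 1000.
Codon 6 AUC (Ile): 7.2 per 1000.
Lowest frequency is 6.0 at codon 2.

2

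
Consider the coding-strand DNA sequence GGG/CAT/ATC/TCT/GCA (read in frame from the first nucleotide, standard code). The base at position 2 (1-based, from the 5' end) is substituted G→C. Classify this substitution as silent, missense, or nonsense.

missense

Position 2 falls in codon 1: GGG → Gly.
After the substitution the codon is GCG → Ala.
Gly ≠ Ala, so this is a missense mutation.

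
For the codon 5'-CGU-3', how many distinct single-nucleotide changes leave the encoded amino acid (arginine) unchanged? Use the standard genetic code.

Position 1: none → 0 synonymous.
Position 2: none → 0 synonymous.
Position 3: CGC, CGA, CGG → 3 synonymous.
Total: 0 + 0 + 3 = 3.

3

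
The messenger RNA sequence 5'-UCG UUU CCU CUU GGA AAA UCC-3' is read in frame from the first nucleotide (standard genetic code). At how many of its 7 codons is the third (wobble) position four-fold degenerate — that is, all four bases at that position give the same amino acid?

Codon 1 UCG (Ser): third position 4-fold.
Codon 2 UUU (Phe): third position 2-fold.
Codon 3 CCU (Pro): third position 4-fold.
Codon 4 CUU (Leu): third position 4-fold.
Codon 5 GGA (Gly): third position 4-fold.
Codon 6 AAA (Lys): third position 2-fold.
Codon 7 UCC (Ser): third position 4-fold.
Four-fold degenerate third positions: 5.

5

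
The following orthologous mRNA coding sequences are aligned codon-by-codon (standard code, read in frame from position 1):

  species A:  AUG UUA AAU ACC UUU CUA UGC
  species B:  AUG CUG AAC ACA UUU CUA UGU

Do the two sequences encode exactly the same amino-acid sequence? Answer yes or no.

yes

Codon 1: AUG Met / AUG Met — identical.
Codon 2: UUA Leu / CUG Leu — synonymous.
Codon 3: AAU Asn / AAC Asn — synonymous.
Codon 4: ACC Thr / ACA Thr — synonymous.
Codon 5: UUU Phe / UUU Phe — identical.
Codon 6: CUA Leu / CUA Leu — identical.
Codon 7: UGC Cys / UGU Cys — synonymous.
Nonsynonymous differences: 0 → same protein.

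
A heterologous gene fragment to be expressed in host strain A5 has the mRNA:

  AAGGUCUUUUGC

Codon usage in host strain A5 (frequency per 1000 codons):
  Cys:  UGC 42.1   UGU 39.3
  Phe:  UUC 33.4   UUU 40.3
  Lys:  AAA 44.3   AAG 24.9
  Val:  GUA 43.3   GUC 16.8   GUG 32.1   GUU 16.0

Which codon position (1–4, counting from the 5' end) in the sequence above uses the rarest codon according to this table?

Codon 1 AAG (Lys): 24.9 per 1000.
Codon 2 GUC (Val): 16.8 per 1000.
Codon 3 UUU (Phe): 40.3 per 1000.
Codon 4 UGC (Cys): 42.1 per 1000.
Lowest frequency is 16.8 at codon 2.

2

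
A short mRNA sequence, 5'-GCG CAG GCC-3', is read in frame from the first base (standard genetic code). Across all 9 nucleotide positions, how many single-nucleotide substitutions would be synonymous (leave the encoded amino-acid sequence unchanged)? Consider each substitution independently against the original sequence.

7

Codon 1 (GCG, Ala): 3 synonymous substitutions.
Codon 2 (CAG, Gln): 1 synonymous substitution.
Codon 3 (GCC, Ala): 3 synonymous substitutions.
Total: 3 + 1 + 3 = 7.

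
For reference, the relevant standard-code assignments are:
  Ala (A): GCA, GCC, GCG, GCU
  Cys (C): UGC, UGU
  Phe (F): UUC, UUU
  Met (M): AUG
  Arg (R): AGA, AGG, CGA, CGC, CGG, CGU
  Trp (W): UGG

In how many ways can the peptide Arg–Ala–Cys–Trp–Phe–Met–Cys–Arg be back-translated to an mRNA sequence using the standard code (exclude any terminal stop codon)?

1152

Arg: 6 codons.
Ala: 4 codons.
Cys: 2 codons.
Trp: 1 codon.
Phe: 2 codons.
Met: 1 codon.
Cys: 2 codons.
Arg: 6 codons.
6 × 4 × 2 × 1 × 2 × 1 × 2 × 6 = 1152.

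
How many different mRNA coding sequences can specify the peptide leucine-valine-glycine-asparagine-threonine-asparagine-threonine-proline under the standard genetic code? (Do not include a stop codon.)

24576

Leu: 6 codons.
Val: 4 codons.
Gly: 4 codons.
Asn: 2 codons.
Thr: 4 codons.
Asn: 2 codons.
Thr: 4 codons.
Pro: 4 codons.
6 × 4 × 4 × 2 × 4 × 2 × 4 × 4 = 24576.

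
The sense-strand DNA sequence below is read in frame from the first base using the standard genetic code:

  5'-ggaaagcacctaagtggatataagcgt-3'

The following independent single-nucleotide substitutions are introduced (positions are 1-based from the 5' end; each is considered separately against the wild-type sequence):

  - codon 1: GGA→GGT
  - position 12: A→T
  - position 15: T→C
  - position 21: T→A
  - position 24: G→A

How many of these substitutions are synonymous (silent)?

Codon 1: GGA (Gly) → GGT (Gly) — synonymous.
Codon 4: CTA (Leu) → CTT (Leu) — synonymous.
Codon 5: AGT (Ser) → AGC (Ser) — synonymous.
Codon 7: TAT (Tyr) → TAA (Stop) — nonsense.
Codon 8: AAG (Lys) → AAA (Lys) — synonymous.
Synonymous: 4 of 5.

4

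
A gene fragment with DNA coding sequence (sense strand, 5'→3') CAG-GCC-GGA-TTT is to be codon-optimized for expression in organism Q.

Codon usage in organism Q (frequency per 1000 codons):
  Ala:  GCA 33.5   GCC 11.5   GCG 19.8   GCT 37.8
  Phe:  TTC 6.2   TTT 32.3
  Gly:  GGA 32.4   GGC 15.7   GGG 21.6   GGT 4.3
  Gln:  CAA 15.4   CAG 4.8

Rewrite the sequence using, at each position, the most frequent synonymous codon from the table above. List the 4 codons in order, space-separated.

CAA GCT GGA TTT

Codon 1 (Gln): best is CAA at 15.4.
Codon 2 (Ala): best is GCT at 37.8.
Codon 3 (Gly): best is GGA at 32.4.
Codon 4 (Phe): best is TTT at 32.3.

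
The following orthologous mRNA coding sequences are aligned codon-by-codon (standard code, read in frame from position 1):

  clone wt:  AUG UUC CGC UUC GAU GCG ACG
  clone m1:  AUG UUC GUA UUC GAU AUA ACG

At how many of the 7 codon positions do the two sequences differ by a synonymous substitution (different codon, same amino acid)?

0

Codon 1: AUG Met / AUG Met — identical.
Codon 2: UUC Phe / UUC Phe — identical.
Codon 3: CGC Arg / GUA Val — nonsynonymous.
Codon 4: UUC Phe / UUC Phe — identical.
Codon 5: GAU Asp / GAU Asp — identical.
Codon 6: GCG Ala / AUA Ile — nonsynonymous.
Codon 7: ACG Thr / ACG Thr — identical.
Synonymous differences: 0.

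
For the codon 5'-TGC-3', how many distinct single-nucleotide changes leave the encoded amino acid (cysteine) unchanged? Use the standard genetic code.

1

Position 1: none → 0 synonymous.
Position 2: none → 0 synonymous.
Position 3: TGT → 1 synonymous.
Total: 0 + 0 + 1 = 1.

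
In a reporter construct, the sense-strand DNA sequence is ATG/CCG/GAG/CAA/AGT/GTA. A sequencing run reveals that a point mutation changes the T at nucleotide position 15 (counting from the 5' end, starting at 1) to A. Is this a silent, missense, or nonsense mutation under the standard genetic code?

Position 15 falls in codon 5: AGT → Ser.
After the substitution the codon is AGA → Arg.
Ser ≠ Arg, so this is a missense mutation.

missense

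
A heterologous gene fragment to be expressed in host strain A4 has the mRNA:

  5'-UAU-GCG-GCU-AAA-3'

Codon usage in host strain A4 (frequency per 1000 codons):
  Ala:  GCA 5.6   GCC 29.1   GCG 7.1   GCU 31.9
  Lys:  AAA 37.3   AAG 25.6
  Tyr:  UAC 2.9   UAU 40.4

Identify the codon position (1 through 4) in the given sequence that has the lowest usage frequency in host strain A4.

Codon 1 UAU (Tyr): 40.4 per 1000.
Codon 2 GCG (Ala): 7.1 per 1000.
Codon 3 GCU (Ala): 31.9 per 1000.
Codon 4 AAA (Lys): 37.3 per 1000.
Lowest frequency is 7.1 at codon 2.

2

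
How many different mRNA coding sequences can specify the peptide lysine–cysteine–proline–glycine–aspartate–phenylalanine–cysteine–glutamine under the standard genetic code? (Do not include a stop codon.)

Lys: 2 codons.
Cys: 2 codons.
Pro: 4 codons.
Gly: 4 codons.
Asp: 2 codons.
Phe: 2 codons.
Cys: 2 codons.
Gln: 2 codons.
2 × 2 × 4 × 4 × 2 × 2 × 2 × 2 = 1024.

1024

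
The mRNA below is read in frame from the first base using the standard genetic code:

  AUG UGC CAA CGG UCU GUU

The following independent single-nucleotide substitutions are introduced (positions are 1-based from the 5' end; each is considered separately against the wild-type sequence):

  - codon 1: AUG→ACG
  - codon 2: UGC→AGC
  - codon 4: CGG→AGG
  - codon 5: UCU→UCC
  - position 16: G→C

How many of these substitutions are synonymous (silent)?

Codon 1: AUG (Met) → ACG (Thr) — missense.
Codon 2: UGC (Cys) → AGC (Ser) — missense.
Codon 4: CGG (Arg) → AGG (Arg) — synonymous.
Codon 5: UCU (Ser) → UCC (Ser) — synonymous.
Codon 6: GUU (Val) → CUU (Leu) — missense.
Synonymous: 2 of 5.

2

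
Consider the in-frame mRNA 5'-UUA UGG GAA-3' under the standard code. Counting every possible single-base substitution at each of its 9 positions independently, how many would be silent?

Codon 1 (UUA, Leu): 2 synonymous substitutions.
Codon 2 (UGG, Trp): 0 synonymous substitutions.
Codon 3 (GAA, Glu): 1 synonymous substitution.
Total: 2 + 0 + 1 = 3.

3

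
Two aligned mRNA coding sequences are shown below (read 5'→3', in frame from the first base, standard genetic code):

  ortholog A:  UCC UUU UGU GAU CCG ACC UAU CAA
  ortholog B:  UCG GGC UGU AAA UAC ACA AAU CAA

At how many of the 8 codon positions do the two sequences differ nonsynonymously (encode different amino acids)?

4

Codon 1: UCC Ser / UCG Ser — synonymous.
Codon 2: UUU Phe / GGC Gly — nonsynonymous.
Codon 3: UGU Cys / UGU Cys — identical.
Codon 4: GAU Asp / AAA Lys — nonsynonymous.
Codon 5: CCG Pro / UAC Tyr — nonsynonymous.
Codon 6: ACC Thr / ACA Thr — synonymous.
Codon 7: UAU Tyr / AAU Asn — nonsynonymous.
Codon 8: CAA Gln / CAA Gln — identical.
Nonsynonymous differences: 4.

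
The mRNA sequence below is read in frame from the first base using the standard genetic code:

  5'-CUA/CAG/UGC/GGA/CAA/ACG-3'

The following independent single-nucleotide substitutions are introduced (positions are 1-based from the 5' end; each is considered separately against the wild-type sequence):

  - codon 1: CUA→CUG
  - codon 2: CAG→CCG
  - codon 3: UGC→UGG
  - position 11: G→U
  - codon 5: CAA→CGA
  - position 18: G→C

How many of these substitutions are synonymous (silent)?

Codon 1: CUA (Leu) → CUG (Leu) — synonymous.
Codon 2: CAG (Gln) → CCG (Pro) — missense.
Codon 3: UGC (Cys) → UGG (Trp) — missense.
Codon 4: GGA (Gly) → GUA (Val) — missense.
Codon 5: CAA (Gln) → CGA (Arg) — missense.
Codon 6: ACG (Thr) → ACC (Thr) — synonymous.
Synonymous: 2 of 6.

2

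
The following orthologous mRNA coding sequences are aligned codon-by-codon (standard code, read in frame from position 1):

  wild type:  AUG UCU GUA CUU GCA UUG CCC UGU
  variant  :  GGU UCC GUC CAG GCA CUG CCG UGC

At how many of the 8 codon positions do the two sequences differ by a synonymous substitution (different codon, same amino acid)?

Codon 1: AUG Met / GGU Gly — nonsynonymous.
Codon 2: UCU Ser / UCC Ser — synonymous.
Codon 3: GUA Val / GUC Val — synonymous.
Codon 4: CUU Leu / CAG Gln — nonsynonymous.
Codon 5: GCA Ala / GCA Ala — identical.
Codon 6: UUG Leu / CUG Leu — synonymous.
Codon 7: CCC Pro / CCG Pro — synonymous.
Codon 8: UGU Cys / UGC Cys — synonymous.
Synonymous differences: 5.

5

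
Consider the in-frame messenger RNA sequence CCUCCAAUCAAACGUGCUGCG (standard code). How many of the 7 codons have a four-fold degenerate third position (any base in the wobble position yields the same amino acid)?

Codon 1 CCU (Pro): third position 4-fold.
Codon 2 CCA (Pro): third position 4-fold.
Codon 3 AUC (Ile): third position 3-fold.
Codon 4 AAA (Lys): third position 2-fold.
Codon 5 CGU (Arg): third position 4-fold.
Codon 6 GCU (Ala): third position 4-fold.
Codon 7 GCG (Ala): third position 4-fold.
Four-fold degenerate third positions: 5.

5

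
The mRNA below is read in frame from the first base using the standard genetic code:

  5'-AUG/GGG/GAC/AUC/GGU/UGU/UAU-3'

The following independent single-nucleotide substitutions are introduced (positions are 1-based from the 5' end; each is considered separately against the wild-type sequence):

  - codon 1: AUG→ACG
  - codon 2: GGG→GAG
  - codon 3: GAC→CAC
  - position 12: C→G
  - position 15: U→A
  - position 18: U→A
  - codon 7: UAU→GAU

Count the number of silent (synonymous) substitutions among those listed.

1

Codon 1: AUG (Met) → ACG (Thr) — missense.
Codon 2: GGG (Gly) → GAG (Glu) — missense.
Codon 3: GAC (Asp) → CAC (His) — missense.
Codon 4: AUC (Ile) → AUG (Met) — missense.
Codon 5: GGU (Gly) → GGA (Gly) — synonymous.
Codon 6: UGU (Cys) → UGA (Stop) — nonsense.
Codon 7: UAU (Tyr) → GAU (Asp) — missense.
Synonymous: 1 of 7.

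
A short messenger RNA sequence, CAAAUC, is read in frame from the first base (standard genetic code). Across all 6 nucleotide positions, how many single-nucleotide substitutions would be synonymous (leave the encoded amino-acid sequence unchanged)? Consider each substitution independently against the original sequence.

3

Codon 1 (CAA, Gln): 1 synonymous substitution.
Codon 2 (AUC, Ile): 2 synonymous substitutions.
Total: 1 + 2 = 3.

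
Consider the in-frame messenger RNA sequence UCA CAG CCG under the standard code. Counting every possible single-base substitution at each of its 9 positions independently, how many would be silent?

7

Codon 1 (UCA, Ser): 3 synonymous substitutions.
Codon 2 (CAG, Gln): 1 synonymous substitution.
Codon 3 (CCG, Pro): 3 synonymous substitutions.
Total: 3 + 1 + 3 = 7.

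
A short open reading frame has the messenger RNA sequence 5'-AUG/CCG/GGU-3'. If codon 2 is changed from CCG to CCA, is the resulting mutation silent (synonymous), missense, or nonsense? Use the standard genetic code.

silent

Position 6 falls in codon 2: CCG → Pro.
After the substitution the codon is CCA → Pro.
Both encode Pro, so the change is synonymous.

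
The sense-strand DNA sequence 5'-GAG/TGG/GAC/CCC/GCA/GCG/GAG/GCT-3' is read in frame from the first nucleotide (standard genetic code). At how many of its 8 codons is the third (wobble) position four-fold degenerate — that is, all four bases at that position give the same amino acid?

4

Codon 1 GAG (Glu): third position 2-fold.
Codon 2 TGG (Trp): third position 1-fold.
Codon 3 GAC (Asp): third position 2-fold.
Codon 4 CCC (Pro): third position 4-fold.
Codon 5 GCA (Ala): third position 4-fold.
Codon 6 GCG (Ala): third position 4-fold.
Codon 7 GAG (Glu): third position 2-fold.
Codon 8 GCT (Ala): third position 4-fold.
Four-fold degenerate third positions: 4.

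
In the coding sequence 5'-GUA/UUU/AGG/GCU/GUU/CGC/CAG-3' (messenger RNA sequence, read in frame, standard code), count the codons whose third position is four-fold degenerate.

Codon 1 GUA (Val): third position 4-fold.
Codon 2 UUU (Phe): third position 2-fold.
Codon 3 AGG (Arg): third position 2-fold.
Codon 4 GCU (Ala): third position 4-fold.
Codon 5 GUU (Val): third position 4-fold.
Codon 6 CGC (Arg): third position 4-fold.
Codon 7 CAG (Gln): third position 2-fold.
Four-fold degenerate third positions: 4.

4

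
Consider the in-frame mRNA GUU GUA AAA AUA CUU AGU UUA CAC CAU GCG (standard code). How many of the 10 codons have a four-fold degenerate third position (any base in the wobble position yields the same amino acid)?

Codon 1 GUU (Val): third position 4-fold.
Codon 2 GUA (Val): third position 4-fold.
Codon 3 AAA (Lys): third position 2-fold.
Codon 4 AUA (Ile): third position 3-fold.
Codon 5 CUU (Leu): third position 4-fold.
Codon 6 AGU (Ser): third position 2-fold.
Codon 7 UUA (Leu): third position 2-fold.
Codon 8 CAC (His): third position 2-fold.
Codon 9 CAU (His): third position 2-fold.
Codon 10 GCG (Ala): third position 4-fold.
Four-fold degenerate third positions: 4.

4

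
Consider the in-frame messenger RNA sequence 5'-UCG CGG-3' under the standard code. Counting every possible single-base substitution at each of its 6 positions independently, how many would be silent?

Codon 1 (UCG, Ser): 3 synonymous substitutions.
Codon 2 (CGG, Arg): 4 synonymous substitutions.
Total: 3 + 4 = 7.

7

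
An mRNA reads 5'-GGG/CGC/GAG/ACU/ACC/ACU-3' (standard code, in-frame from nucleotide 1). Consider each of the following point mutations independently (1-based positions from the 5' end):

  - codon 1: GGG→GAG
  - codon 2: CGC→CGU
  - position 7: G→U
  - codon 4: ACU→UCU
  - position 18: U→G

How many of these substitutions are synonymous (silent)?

Codon 1: GGG (Gly) → GAG (Glu) — missense.
Codon 2: CGC (Arg) → CGU (Arg) — synonymous.
Codon 3: GAG (Glu) → UAG (Stop) — nonsense.
Codon 4: ACU (Thr) → UCU (Ser) — missense.
Codon 6: ACU (Thr) → ACG (Thr) — synonymous.
Synonymous: 2 of 5.

2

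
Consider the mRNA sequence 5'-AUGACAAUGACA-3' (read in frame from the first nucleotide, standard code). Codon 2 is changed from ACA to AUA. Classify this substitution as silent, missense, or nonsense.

missense

Position 5 falls in codon 2: ACA → Thr.
After the substitution the codon is AUA → Ile.
Thr ≠ Ile, so this is a missense mutation.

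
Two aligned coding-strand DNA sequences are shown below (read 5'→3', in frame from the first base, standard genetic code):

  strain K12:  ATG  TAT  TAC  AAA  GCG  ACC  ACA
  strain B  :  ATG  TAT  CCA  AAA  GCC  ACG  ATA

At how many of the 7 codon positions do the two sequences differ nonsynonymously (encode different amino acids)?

2

Codon 1: ATG Met / ATG Met — identical.
Codon 2: TAT Tyr / TAT Tyr — identical.
Codon 3: TAC Tyr / CCA Pro — nonsynonymous.
Codon 4: AAA Lys / AAA Lys — identical.
Codon 5: GCG Ala / GCC Ala — synonymous.
Codon 6: ACC Thr / ACG Thr — synonymous.
Codon 7: ACA Thr / ATA Ile — nonsynonymous.
Nonsynonymous differences: 2.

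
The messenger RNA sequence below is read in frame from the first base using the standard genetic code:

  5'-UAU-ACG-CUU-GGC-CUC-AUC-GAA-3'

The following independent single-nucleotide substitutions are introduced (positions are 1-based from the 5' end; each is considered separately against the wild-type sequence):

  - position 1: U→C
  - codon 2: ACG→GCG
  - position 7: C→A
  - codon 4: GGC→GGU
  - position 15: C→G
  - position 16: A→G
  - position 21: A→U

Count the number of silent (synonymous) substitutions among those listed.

2

Codon 1: UAU (Tyr) → CAU (His) — missense.
Codon 2: ACG (Thr) → GCG (Ala) — missense.
Codon 3: CUU (Leu) → AUU (Ile) — missense.
Codon 4: GGC (Gly) → GGU (Gly) — synonymous.
Codon 5: CUC (Leu) → CUG (Leu) — synonymous.
Codon 6: AUC (Ile) → GUC (Val) — missense.
Codon 7: GAA (Glu) → GAU (Asp) — missense.
Synonymous: 2 of 7.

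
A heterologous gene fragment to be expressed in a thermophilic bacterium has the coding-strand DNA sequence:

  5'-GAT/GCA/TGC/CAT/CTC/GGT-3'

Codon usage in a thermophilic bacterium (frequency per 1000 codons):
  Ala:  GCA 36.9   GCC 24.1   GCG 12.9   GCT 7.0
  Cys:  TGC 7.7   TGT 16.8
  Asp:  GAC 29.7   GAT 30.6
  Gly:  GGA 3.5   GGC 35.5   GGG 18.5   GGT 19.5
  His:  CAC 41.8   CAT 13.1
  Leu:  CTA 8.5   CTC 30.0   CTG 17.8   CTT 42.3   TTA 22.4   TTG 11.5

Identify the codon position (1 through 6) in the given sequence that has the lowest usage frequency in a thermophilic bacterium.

3

Codon 1 GAT (Asp): 30.6 per 1000.
Codon 2 GCA (Ala): 36.9 per 1000.
Codon 3 TGC (Cys): 7.7 per 1000.
Codon 4 CAT (His): 13.1 per 1000.
Codon 5 CTC (Leu): 30.0 per 1000.
Codon 6 GGT (Gly): 19.5 per 1000.
Lowest frequency is 7.7 at codon 3.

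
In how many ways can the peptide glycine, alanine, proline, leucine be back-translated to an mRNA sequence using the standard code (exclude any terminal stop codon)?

Gly: 4 codons.
Ala: 4 codons.
Pro: 4 codons.
Leu: 6 codons.
4 × 4 × 4 × 6 = 384.

384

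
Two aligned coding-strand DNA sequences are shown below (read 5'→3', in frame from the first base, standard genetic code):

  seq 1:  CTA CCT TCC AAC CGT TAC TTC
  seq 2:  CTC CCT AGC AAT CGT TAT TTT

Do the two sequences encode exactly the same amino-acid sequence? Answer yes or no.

Codon 1: CTA Leu / CTC Leu — synonymous.
Codon 2: CCT Pro / CCT Pro — identical.
Codon 3: TCC Ser / AGC Ser — synonymous.
Codon 4: AAC Asn / AAT Asn — synonymous.
Codon 5: CGT Arg / CGT Arg — identical.
Codon 6: TAC Tyr / TAT Tyr — synonymous.
Codon 7: TTC Phe / TTT Phe — synonymous.
Nonsynonymous differences: 0 → same protein.

yes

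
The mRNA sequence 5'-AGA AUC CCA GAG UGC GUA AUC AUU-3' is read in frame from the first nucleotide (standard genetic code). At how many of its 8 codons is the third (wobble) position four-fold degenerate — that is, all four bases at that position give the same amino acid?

2

Codon 1 AGA (Arg): third position 2-fold.
Codon 2 AUC (Ile): third position 3-fold.
Codon 3 CCA (Pro): third position 4-fold.
Codon 4 GAG (Glu): third position 2-fold.
Codon 5 UGC (Cys): third position 2-fold.
Codon 6 GUA (Val): third position 4-fold.
Codon 7 AUC (Ile): third position 3-fold.
Codon 8 AUU (Ile): third position 3-fold.
Four-fold degenerate third positions: 2.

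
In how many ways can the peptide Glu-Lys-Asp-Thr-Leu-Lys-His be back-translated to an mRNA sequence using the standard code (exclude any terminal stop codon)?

Glu: 2 codons.
Lys: 2 codons.
Asp: 2 codons.
Thr: 4 codons.
Leu: 6 codons.
Lys: 2 codons.
His: 2 codons.
2 × 2 × 2 × 4 × 6 × 2 × 2 = 768.

768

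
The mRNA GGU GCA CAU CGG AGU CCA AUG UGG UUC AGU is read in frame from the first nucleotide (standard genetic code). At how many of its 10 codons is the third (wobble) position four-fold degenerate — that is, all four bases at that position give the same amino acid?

4

Codon 1 GGU (Gly): third position 4-fold.
Codon 2 GCA (Ala): third position 4-fold.
Codon 3 CAU (His): third position 2-fold.
Codon 4 CGG (Arg): third position 4-fold.
Codon 5 AGU (Ser): third position 2-fold.
Codon 6 CCA (Pro): third position 4-fold.
Codon 7 AUG (Met): third position 1-fold.
Codon 8 UGG (Trp): third position 1-fold.
Codon 9 UUC (Phe): third position 2-fold.
Codon 10 AGU (Ser): third position 2-fold.
Four-fold degenerate third positions: 4.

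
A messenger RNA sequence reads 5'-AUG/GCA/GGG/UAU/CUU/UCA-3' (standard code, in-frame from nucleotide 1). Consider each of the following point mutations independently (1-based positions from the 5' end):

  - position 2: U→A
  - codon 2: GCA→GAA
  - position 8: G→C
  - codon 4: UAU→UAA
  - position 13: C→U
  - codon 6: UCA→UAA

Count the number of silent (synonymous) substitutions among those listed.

0

Codon 1: AUG (Met) → AAG (Lys) — missense.
Codon 2: GCA (Ala) → GAA (Glu) — missense.
Codon 3: GGG (Gly) → GCG (Ala) — missense.
Codon 4: UAU (Tyr) → UAA (Stop) — nonsense.
Codon 5: CUU (Leu) → UUU (Phe) — missense.
Codon 6: UCA (Ser) → UAA (Stop) — nonsense.
Synonymous: 0 of 6.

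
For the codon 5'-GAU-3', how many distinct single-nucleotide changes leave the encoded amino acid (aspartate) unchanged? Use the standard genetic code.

1

Position 1: none → 0 synonymous.
Position 2: none → 0 synonymous.
Position 3: GAC → 1 synonymous.
Total: 0 + 0 + 1 = 1.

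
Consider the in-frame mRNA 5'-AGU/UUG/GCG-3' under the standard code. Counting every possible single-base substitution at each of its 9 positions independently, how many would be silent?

6

Codon 1 (AGU, Ser): 1 synonymous substitution.
Codon 2 (UUG, Leu): 2 synonymous substitutions.
Codon 3 (GCG, Ala): 3 synonymous substitutions.
Total: 1 + 2 + 3 = 6.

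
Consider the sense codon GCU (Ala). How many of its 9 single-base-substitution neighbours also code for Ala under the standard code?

Position 1: none → 0 synonymous.
Position 2: none → 0 synonymous.
Position 3: GCC, GCA, GCG → 3 synonymous.
Total: 0 + 0 + 3 = 3.

3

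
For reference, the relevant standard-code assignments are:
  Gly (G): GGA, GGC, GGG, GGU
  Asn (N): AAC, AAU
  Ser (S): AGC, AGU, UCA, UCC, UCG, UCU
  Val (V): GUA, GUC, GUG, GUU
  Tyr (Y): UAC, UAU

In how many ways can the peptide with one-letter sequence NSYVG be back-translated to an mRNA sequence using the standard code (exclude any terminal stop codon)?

384

Asn: 2 codons.
Ser: 6 codons.
Tyr: 2 codons.
Val: 4 codons.
Gly: 4 codons.
2 × 6 × 2 × 4 × 4 = 384.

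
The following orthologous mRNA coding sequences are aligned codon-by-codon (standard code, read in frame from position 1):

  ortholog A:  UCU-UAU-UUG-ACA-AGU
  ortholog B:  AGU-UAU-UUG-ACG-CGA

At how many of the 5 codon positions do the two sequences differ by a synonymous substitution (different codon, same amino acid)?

Codon 1: UCU Ser / AGU Ser — synonymous.
Codon 2: UAU Tyr / UAU Tyr — identical.
Codon 3: UUG Leu / UUG Leu — identical.
Codon 4: ACA Thr / ACG Thr — synonymous.
Codon 5: AGU Ser / CGA Arg — nonsynonymous.
Synonymous differences: 2.

2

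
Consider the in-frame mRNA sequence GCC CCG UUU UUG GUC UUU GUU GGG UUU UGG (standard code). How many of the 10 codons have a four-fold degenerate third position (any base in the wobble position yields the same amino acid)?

Codon 1 GCC (Ala): third position 4-fold.
Codon 2 CCG (Pro): third position 4-fold.
Codon 3 UUU (Phe): third position 2-fold.
Codon 4 UUG (Leu): third position 2-fold.
Codon 5 GUC (Val): third position 4-fold.
Codon 6 UUU (Phe): third position 2-fold.
Codon 7 GUU (Val): third position 4-fold.
Codon 8 GGG (Gly): third position 4-fold.
Codon 9 UUU (Phe): third position 2-fold.
Codon 10 UGG (Trp): third position 1-fold.
Four-fold degenerate third positions: 5.

5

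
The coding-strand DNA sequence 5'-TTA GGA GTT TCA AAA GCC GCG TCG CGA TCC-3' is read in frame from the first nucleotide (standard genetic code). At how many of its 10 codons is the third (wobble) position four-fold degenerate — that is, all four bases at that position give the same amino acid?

Codon 1 TTA (Leu): third position 2-fold.
Codon 2 GGA (Gly): third position 4-fold.
Codon 3 GTT (Val): third position 4-fold.
Codon 4 TCA (Ser): third position 4-fold.
Codon 5 AAA (Lys): third position 2-fold.
Codon 6 GCC (Ala): third position 4-fold.
Codon 7 GCG (Ala): third position 4-fold.
Codon 8 TCG (Ser): third position 4-fold.
Codon 9 CGA (Arg): third position 4-fold.
Codon 10 TCC (Ser): third position 4-fold.
Four-fold degenerate third positions: 8.

8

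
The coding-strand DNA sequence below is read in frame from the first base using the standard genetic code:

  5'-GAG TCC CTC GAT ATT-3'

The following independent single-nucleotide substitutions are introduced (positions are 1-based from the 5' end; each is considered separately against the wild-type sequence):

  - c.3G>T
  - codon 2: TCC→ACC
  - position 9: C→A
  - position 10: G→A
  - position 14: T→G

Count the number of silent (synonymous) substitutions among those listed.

1

Codon 1: GAG (Glu) → GAT (Asp) — missense.
Codon 2: TCC (Ser) → ACC (Thr) — missense.
Codon 3: CTC (Leu) → CTA (Leu) — synonymous.
Codon 4: GAT (Asp) → AAT (Asn) — missense.
Codon 5: ATT (Ile) → AGT (Ser) — missense.
Synonymous: 1 of 5.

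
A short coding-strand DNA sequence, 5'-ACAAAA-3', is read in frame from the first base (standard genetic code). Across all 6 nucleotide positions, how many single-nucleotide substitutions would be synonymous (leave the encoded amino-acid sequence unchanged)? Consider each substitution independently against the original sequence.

Codon 1 (ACA, Thr): 3 synonymous substitutions.
Codon 2 (AAA, Lys): 1 synonymous substitution.
Total: 3 + 1 = 4.

4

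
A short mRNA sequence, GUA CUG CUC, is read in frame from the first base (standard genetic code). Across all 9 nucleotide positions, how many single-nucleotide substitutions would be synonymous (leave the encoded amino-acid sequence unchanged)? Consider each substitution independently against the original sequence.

Codon 1 (GUA, Val): 3 synonymous substitutions.
Codon 2 (CUG, Leu): 4 synonymous substitutions.
Codon 3 (CUC, Leu): 3 synonymous substitutions.
Total: 3 + 4 + 3 = 10.

10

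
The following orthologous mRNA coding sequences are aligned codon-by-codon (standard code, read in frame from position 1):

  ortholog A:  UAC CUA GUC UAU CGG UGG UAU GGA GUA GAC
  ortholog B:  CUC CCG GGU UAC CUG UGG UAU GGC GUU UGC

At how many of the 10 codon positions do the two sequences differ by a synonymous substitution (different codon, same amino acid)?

Codon 1: UAC Tyr / CUC Leu — nonsynonymous.
Codon 2: CUA Leu / CCG Pro — nonsynonymous.
Codon 3: GUC Val / GGU Gly — nonsynonymous.
Codon 4: UAU Tyr / UAC Tyr — synonymous.
Codon 5: CGG Arg / CUG Leu — nonsynonymous.
Codon 6: UGG Trp / UGG Trp — identical.
Codon 7: UAU Tyr / UAU Tyr — identical.
Codon 8: GGA Gly / GGC Gly — synonymous.
Codon 9: GUA Val / GUU Val — synonymous.
Codon 10: GAC Asp / UGC Cys — nonsynonymous.
Synonymous differences: 3.

3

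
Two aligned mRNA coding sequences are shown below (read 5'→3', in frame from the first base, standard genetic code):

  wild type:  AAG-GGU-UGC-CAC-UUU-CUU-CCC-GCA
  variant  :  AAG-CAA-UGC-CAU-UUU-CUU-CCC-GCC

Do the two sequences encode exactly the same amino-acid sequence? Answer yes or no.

no

Codon 1: AAG Lys / AAG Lys — identical.
Codon 2: GGU Gly / CAA Gln — nonsynonymous.
Codon 3: UGC Cys / UGC Cys — identical.
Codon 4: CAC His / CAU His — synonymous.
Codon 5: UUU Phe / UUU Phe — identical.
Codon 6: CUU Leu / CUU Leu — identical.
Codon 7: CCC Pro / CCC Pro — identical.
Codon 8: GCA Ala / GCC Ala — synonymous.
Nonsynonymous differences: 1 → different protein.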